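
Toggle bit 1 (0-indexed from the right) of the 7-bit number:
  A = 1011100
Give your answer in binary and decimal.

Mask = 1 << 1 = 0000010
Bit 1 of A is 0; XOR with the mask flips it to 1.
  1011100
^ 0000010
---------
  1011110

Answer: 1011110 (94)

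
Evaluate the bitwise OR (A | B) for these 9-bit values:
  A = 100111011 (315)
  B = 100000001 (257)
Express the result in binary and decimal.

Apply | to each column (1 where either bit is 1):
  100111011
| 100000001
-----------
  100111011

Answer: 100111011 (315)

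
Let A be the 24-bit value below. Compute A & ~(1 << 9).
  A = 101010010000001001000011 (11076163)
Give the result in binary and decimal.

Mask = ~(1 << 9) = 111111111111110111111111
Bit 9 of A is 1, so AND-ing with the mask clears it to 0.
  101010010000001001000011
& 111111111111110111111111
--------------------------
  101010010000000001000011

Answer: 101010010000000001000011 (11075651)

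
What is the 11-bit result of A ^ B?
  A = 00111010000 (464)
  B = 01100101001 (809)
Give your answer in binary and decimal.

Apply ^ to each column (1 where bits differ):
  00111010000
^ 01100101001
-------------
  01011111001

Answer: 01011111001 (761)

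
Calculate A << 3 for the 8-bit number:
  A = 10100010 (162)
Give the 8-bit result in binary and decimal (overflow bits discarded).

Shift left by 3: drop the top 3 bit(s), append 3 zero(s) on the right.
  10100010  ->  discard [101], keep [00010], append 000
= 00010000

Answer: 00010000 (16)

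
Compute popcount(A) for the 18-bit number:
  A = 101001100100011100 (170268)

101001100100011100
1-bits at positions (from bit 0 = LSB): 2, 3, 4, 8, 11, 12, 15, 17
Count = 8

Answer: 8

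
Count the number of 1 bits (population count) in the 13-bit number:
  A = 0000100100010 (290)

0000100100010
1-bits at positions (from bit 0 = LSB): 1, 5, 8
Count = 3

Answer: 3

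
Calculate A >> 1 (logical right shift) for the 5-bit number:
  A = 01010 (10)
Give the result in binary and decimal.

Logical shift right by 1: drop the bottom 1 bit(s), prepend 1 zero(s) on the left.
  01010  ->  keep [0101], discard [0], prepend 0
= 00101

Answer: 00101 (5)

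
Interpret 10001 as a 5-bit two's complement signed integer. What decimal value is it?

MSB is 1, so the value is negative. Find the magnitude:
1. Invert bits:  01110
2. Add 1:        01111  = 15
3. Apply sign:   -15

Answer: -15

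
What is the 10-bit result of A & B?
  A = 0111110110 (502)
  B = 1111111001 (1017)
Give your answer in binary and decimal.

Apply & to each column (1 only where both bits are 1):
  0111110110
& 1111111001
------------
  0111110000

Answer: 0111110000 (496)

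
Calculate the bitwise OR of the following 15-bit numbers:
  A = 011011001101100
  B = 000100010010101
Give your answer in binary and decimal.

Apply | to each column (1 where either bit is 1):
  011011001101100
| 000100010010101
-----------------
  011111011111101

Answer: 011111011111101 (16125)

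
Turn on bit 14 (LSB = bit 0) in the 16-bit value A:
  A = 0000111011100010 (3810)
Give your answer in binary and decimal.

Mask = 1 << 14 = 0100000000000000
Bit 14 of A is 0, so OR-ing with the mask flips it to 1.
  0000111011100010
| 0100000000000000
------------------
  0100111011100010

Answer: 0100111011100010 (20194)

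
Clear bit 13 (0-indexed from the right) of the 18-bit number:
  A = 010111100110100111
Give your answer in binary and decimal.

Mask = ~(1 << 13) = 111101111111111111
Bit 13 of A is 1, so AND-ing with the mask clears it to 0.
  010111100110100111
& 111101111111111111
--------------------
  010101100110100111

Answer: 010101100110100111 (88487)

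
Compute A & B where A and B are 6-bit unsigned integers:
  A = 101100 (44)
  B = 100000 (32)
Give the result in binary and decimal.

Apply & to each column (1 only where both bits are 1):
  101100
& 100000
--------
  100000

Answer: 100000 (32)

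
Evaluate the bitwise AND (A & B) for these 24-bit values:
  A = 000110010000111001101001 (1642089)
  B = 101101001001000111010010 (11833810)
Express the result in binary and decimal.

Apply & to each column (1 only where both bits are 1):
  000110010000111001101001
& 101101001001000111010010
--------------------------
  000100000000000001000000

Answer: 000100000000000001000000 (1048640)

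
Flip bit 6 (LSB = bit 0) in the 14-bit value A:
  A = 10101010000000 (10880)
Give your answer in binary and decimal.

Mask = 1 << 6 = 00000001000000
Bit 6 of A is 0; XOR with the mask flips it to 1.
  10101010000000
^ 00000001000000
----------------
  10101011000000

Answer: 10101011000000 (10944)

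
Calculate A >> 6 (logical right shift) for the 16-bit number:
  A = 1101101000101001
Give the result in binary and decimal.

Logical shift right by 6: drop the bottom 6 bit(s), prepend 6 zero(s) on the left.
  1101101000101001  ->  keep [1101101000], discard [101001], prepend 000000
= 0000001101101000

Answer: 0000001101101000 (872)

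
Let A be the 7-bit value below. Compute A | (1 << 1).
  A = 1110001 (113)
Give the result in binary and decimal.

Mask = 1 << 1 = 0000010
Bit 1 of A is 0, so OR-ing with the mask flips it to 1.
  1110001
| 0000010
---------
  1110011

Answer: 1110011 (115)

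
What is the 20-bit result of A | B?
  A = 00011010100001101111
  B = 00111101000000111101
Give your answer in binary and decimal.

Apply | to each column (1 where either bit is 1):
  00011010100001101111
| 00111101000000111101
----------------------
  00111111100001111111

Answer: 00111111100001111111 (260223)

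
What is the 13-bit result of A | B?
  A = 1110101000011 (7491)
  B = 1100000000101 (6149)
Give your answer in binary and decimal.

Apply | to each column (1 where either bit is 1):
  1110101000011
| 1100000000101
---------------
  1110101000111

Answer: 1110101000111 (7495)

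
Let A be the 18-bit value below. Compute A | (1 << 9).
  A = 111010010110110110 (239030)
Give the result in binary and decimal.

Mask = 1 << 9 = 000000001000000000
Bit 9 of A is 0, so OR-ing with the mask flips it to 1.
  111010010110110110
| 000000001000000000
--------------------
  111010011110110110

Answer: 111010011110110110 (239542)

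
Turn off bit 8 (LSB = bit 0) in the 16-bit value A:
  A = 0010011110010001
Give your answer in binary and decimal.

Mask = ~(1 << 8) = 1111111011111111
Bit 8 of A is 1, so AND-ing with the mask clears it to 0.
  0010011110010001
& 1111111011111111
------------------
  0010011010010001

Answer: 0010011010010001 (9873)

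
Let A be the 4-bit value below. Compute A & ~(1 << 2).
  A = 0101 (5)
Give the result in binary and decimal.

Mask = ~(1 << 2) = 1011
Bit 2 of A is 1, so AND-ing with the mask clears it to 0.
  0101
& 1011
------
  0001

Answer: 0001 (1)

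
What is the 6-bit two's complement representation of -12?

1. Binary of +12:  001100
2. Invert bits:     110011
3. Add 1:           110100

Answer: 110100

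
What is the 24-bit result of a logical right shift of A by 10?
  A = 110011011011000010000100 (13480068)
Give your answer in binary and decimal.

Logical shift right by 10: drop the bottom 10 bit(s), prepend 10 zero(s) on the left.
  110011011011000010000100  ->  keep [11001101101100], discard [0010000100], prepend 0000000000
= 000000000011001101101100

Answer: 000000000011001101101100 (13164)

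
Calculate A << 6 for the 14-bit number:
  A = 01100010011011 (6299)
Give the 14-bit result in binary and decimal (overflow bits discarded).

Shift left by 6: drop the top 6 bit(s), append 6 zero(s) on the right.
  01100010011011  ->  discard [011000], keep [10011011], append 000000
= 10011011000000

Answer: 10011011000000 (9920)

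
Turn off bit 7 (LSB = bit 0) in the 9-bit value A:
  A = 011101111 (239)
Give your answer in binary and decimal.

Mask = ~(1 << 7) = 101111111
Bit 7 of A is 1, so AND-ing with the mask clears it to 0.
  011101111
& 101111111
-----------
  001101111

Answer: 001101111 (111)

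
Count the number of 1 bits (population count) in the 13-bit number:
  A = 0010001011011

0010001011011
1-bits at positions (from bit 0 = LSB): 0, 1, 3, 4, 6, 10
Count = 6

Answer: 6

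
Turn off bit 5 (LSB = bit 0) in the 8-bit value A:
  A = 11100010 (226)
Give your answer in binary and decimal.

Mask = ~(1 << 5) = 11011111
Bit 5 of A is 1, so AND-ing with the mask clears it to 0.
  11100010
& 11011111
----------
  11000010

Answer: 11000010 (194)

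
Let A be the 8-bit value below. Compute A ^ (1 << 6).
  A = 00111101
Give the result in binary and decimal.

Mask = 1 << 6 = 01000000
Bit 6 of A is 0; XOR with the mask flips it to 1.
  00111101
^ 01000000
----------
  01111101

Answer: 01111101 (125)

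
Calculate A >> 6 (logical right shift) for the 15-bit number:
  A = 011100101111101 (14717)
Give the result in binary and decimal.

Logical shift right by 6: drop the bottom 6 bit(s), prepend 6 zero(s) on the left.
  011100101111101  ->  keep [011100101], discard [111101], prepend 000000
= 000000011100101

Answer: 000000011100101 (229)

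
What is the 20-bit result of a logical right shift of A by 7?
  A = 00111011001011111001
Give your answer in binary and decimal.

Logical shift right by 7: drop the bottom 7 bit(s), prepend 7 zero(s) on the left.
  00111011001011111001  ->  keep [0011101100101], discard [1111001], prepend 0000000
= 00000000011101100101

Answer: 00000000011101100101 (1893)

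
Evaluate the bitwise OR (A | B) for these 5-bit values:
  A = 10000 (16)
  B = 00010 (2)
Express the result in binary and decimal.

Apply | to each column (1 where either bit is 1):
  10000
| 00010
-------
  10010

Answer: 10010 (18)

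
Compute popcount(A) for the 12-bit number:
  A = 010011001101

010011001101
1-bits at positions (from bit 0 = LSB): 0, 2, 3, 6, 7, 10
Count = 6

Answer: 6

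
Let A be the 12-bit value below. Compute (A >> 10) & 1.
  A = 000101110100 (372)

Bit 10 is the 11th from the right.
  000101110100
   ^
That bit is 0.

Answer: 0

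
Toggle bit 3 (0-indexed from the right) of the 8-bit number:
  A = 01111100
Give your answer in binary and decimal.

Mask = 1 << 3 = 00001000
Bit 3 of A is 1; XOR with the mask flips it to 0.
  01111100
^ 00001000
----------
  01110100

Answer: 01110100 (116)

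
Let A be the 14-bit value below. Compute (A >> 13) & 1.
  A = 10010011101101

Bit 13 is the 14th from the right.
  10010011101101
  ^
That bit is 1.

Answer: 1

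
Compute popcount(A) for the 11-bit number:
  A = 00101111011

00101111011
1-bits at positions (from bit 0 = LSB): 0, 1, 3, 4, 5, 6, 8
Count = 7

Answer: 7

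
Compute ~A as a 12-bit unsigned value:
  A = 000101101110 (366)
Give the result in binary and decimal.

Flip each bit (0->1, 1->0):
  000101101110
  111010010001

Answer: 111010010001 (3729)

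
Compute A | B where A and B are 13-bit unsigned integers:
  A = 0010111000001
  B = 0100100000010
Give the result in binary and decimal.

Apply | to each column (1 where either bit is 1):
  0010111000001
| 0100100000010
---------------
  0110111000011

Answer: 0110111000011 (3523)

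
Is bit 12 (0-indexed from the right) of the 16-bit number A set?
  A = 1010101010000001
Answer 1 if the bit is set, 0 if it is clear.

Bit 12 is the 13th from the right.
  1010101010000001
     ^
That bit is 0.

Answer: 0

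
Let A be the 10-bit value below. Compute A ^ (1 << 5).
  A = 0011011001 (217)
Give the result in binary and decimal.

Mask = 1 << 5 = 0000100000
Bit 5 of A is 0; XOR with the mask flips it to 1.
  0011011001
^ 0000100000
------------
  0011111001

Answer: 0011111001 (249)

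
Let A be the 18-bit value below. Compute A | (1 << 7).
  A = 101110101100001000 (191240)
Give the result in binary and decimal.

Mask = 1 << 7 = 000000000010000000
Bit 7 of A is 0, so OR-ing with the mask flips it to 1.
  101110101100001000
| 000000000010000000
--------------------
  101110101110001000

Answer: 101110101110001000 (191368)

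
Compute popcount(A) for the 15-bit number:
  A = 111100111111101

111100111111101
1-bits at positions (from bit 0 = LSB): 0, 2, 3, 4, 5, 6, 7, 8, 11, 12, 13, 14
Count = 12

Answer: 12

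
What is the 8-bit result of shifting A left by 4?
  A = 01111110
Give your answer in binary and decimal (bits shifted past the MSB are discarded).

Shift left by 4: drop the top 4 bit(s), append 4 zero(s) on the right.
  01111110  ->  discard [0111], keep [1110], append 0000
= 11100000

Answer: 11100000 (224)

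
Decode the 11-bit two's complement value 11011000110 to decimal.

MSB is 1, so the value is negative. Find the magnitude:
1. Invert bits:  00100111001
2. Add 1:        00100111010  = 314
3. Apply sign:   -314

Answer: -314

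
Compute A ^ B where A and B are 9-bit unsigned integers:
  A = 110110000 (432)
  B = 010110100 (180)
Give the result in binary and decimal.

Apply ^ to each column (1 where bits differ):
  110110000
^ 010110100
-----------
  100000100

Answer: 100000100 (260)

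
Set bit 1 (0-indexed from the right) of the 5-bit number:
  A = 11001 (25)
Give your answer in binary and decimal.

Mask = 1 << 1 = 00010
Bit 1 of A is 0, so OR-ing with the mask flips it to 1.
  11001
| 00010
-------
  11011

Answer: 11011 (27)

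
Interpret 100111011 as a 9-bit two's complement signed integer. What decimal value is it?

MSB is 1, so the value is negative. Find the magnitude:
1. Invert bits:  011000100
2. Add 1:        011000101  = 197
3. Apply sign:   -197

Answer: -197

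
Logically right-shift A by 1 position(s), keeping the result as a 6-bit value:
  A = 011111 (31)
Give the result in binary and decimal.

Logical shift right by 1: drop the bottom 1 bit(s), prepend 1 zero(s) on the left.
  011111  ->  keep [01111], discard [1], prepend 0
= 001111

Answer: 001111 (15)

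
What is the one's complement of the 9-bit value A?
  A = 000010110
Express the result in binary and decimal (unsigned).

Flip each bit (0->1, 1->0):
  000010110
  111101001

Answer: 111101001 (489)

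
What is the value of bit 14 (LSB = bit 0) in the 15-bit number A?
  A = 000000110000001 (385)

Bit 14 is the 15th from the right.
  000000110000001
  ^
That bit is 0.

Answer: 0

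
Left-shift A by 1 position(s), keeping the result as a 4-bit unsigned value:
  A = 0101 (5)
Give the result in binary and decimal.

Shift left by 1: drop the top 1 bit(s), append 1 zero(s) on the right.
  0101  ->  discard [0], keep [101], append 0
= 1010

Answer: 1010 (10)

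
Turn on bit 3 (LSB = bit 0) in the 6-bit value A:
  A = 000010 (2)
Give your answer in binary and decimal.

Mask = 1 << 3 = 001000
Bit 3 of A is 0, so OR-ing with the mask flips it to 1.
  000010
| 001000
--------
  001010

Answer: 001010 (10)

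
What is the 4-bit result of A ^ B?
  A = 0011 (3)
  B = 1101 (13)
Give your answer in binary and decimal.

Apply ^ to each column (1 where bits differ):
  0011
^ 1101
------
  1110

Answer: 1110 (14)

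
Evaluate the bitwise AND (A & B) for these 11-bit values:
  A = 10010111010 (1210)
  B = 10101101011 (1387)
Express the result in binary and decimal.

Apply & to each column (1 only where both bits are 1):
  10010111010
& 10101101011
-------------
  10000101010

Answer: 10000101010 (1066)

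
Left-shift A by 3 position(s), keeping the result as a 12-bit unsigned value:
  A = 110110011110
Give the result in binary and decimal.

Shift left by 3: drop the top 3 bit(s), append 3 zero(s) on the right.
  110110011110  ->  discard [110], keep [110011110], append 000
= 110011110000

Answer: 110011110000 (3312)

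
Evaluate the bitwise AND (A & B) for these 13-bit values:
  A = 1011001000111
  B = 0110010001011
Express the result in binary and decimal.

Apply & to each column (1 only where both bits are 1):
  1011001000111
& 0110010001011
---------------
  0010000000011

Answer: 0010000000011 (1027)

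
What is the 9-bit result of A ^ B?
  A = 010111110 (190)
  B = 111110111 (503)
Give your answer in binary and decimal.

Apply ^ to each column (1 where bits differ):
  010111110
^ 111110111
-----------
  101001001

Answer: 101001001 (329)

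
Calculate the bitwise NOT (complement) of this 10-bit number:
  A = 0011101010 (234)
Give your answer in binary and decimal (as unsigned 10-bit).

Flip each bit (0->1, 1->0):
  0011101010
  1100010101

Answer: 1100010101 (789)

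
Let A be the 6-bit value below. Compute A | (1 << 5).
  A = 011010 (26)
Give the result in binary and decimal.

Mask = 1 << 5 = 100000
Bit 5 of A is 0, so OR-ing with the mask flips it to 1.
  011010
| 100000
--------
  111010

Answer: 111010 (58)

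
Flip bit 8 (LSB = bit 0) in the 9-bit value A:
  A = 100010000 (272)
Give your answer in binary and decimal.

Mask = 1 << 8 = 100000000
Bit 8 of A is 1; XOR with the mask flips it to 0.
  100010000
^ 100000000
-----------
  000010000

Answer: 000010000 (16)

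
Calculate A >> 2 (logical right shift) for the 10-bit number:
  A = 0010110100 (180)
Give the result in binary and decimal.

Logical shift right by 2: drop the bottom 2 bit(s), prepend 2 zero(s) on the left.
  0010110100  ->  keep [00101101], discard [00], prepend 00
= 0000101101

Answer: 0000101101 (45)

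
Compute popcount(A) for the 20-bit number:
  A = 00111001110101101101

00111001110101101101
1-bits at positions (from bit 0 = LSB): 0, 2, 3, 5, 6, 8, 10, 11, 12, 15, 16, 17
Count = 12

Answer: 12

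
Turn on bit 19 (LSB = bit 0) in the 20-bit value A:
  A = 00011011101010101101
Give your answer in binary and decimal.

Mask = 1 << 19 = 10000000000000000000
Bit 19 of A is 0, so OR-ing with the mask flips it to 1.
  00011011101010101101
| 10000000000000000000
----------------------
  10011011101010101101

Answer: 10011011101010101101 (637613)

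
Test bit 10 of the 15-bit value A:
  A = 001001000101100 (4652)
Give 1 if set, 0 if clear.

Bit 10 is the 11th from the right.
  001001000101100
      ^
That bit is 0.

Answer: 0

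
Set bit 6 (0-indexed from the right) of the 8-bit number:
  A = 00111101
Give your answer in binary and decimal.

Mask = 1 << 6 = 01000000
Bit 6 of A is 0, so OR-ing with the mask flips it to 1.
  00111101
| 01000000
----------
  01111101

Answer: 01111101 (125)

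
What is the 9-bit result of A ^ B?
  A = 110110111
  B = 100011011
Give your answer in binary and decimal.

Apply ^ to each column (1 where bits differ):
  110110111
^ 100011011
-----------
  010101100

Answer: 010101100 (172)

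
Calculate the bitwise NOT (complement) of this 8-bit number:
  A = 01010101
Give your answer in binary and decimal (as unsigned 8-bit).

Flip each bit (0->1, 1->0):
  01010101
  10101010

Answer: 10101010 (170)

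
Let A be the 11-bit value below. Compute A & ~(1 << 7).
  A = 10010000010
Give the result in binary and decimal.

Mask = ~(1 << 7) = 11101111111
Bit 7 of A is 1, so AND-ing with the mask clears it to 0.
  10010000010
& 11101111111
-------------
  10000000010

Answer: 10000000010 (1026)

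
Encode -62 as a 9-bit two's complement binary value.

1. Binary of +62:  000111110
2. Invert bits:     111000001
3. Add 1:           111000010

Answer: 111000010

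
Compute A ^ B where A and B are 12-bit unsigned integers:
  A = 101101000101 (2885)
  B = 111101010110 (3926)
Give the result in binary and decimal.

Apply ^ to each column (1 where bits differ):
  101101000101
^ 111101010110
--------------
  010000010011

Answer: 010000010011 (1043)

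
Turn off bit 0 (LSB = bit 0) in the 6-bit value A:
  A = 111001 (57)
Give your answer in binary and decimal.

Mask = ~(1 << 0) = 111110
Bit 0 of A is 1, so AND-ing with the mask clears it to 0.
  111001
& 111110
--------
  111000

Answer: 111000 (56)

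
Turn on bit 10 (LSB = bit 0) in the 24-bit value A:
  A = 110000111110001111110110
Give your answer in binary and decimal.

Mask = 1 << 10 = 000000000000010000000000
Bit 10 of A is 0, so OR-ing with the mask flips it to 1.
  110000111110001111110110
| 000000000000010000000000
--------------------------
  110000111110011111110110

Answer: 110000111110011111110110 (12838902)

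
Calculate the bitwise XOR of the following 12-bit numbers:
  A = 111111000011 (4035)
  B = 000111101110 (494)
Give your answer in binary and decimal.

Apply ^ to each column (1 where bits differ):
  111111000011
^ 000111101110
--------------
  111000101101

Answer: 111000101101 (3629)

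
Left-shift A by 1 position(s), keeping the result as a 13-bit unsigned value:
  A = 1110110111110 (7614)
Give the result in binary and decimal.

Shift left by 1: drop the top 1 bit(s), append 1 zero(s) on the right.
  1110110111110  ->  discard [1], keep [110110111110], append 0
= 1101101111100

Answer: 1101101111100 (7036)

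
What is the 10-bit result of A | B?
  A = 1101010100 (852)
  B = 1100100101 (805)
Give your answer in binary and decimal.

Apply | to each column (1 where either bit is 1):
  1101010100
| 1100100101
------------
  1101110101

Answer: 1101110101 (885)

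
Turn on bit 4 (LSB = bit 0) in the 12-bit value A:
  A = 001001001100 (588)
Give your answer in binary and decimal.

Mask = 1 << 4 = 000000010000
Bit 4 of A is 0, so OR-ing with the mask flips it to 1.
  001001001100
| 000000010000
--------------
  001001011100

Answer: 001001011100 (604)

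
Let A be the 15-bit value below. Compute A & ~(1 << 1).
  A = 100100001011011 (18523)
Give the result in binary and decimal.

Mask = ~(1 << 1) = 111111111111101
Bit 1 of A is 1, so AND-ing with the mask clears it to 0.
  100100001011011
& 111111111111101
-----------------
  100100001011001

Answer: 100100001011001 (18521)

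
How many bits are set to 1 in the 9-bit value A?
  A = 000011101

000011101
1-bits at positions (from bit 0 = LSB): 0, 2, 3, 4
Count = 4

Answer: 4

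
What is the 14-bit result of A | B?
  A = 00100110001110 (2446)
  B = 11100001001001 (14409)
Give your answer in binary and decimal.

Apply | to each column (1 where either bit is 1):
  00100110001110
| 11100001001001
----------------
  11100111001111

Answer: 11100111001111 (14799)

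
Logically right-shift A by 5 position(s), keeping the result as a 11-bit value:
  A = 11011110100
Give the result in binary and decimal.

Logical shift right by 5: drop the bottom 5 bit(s), prepend 5 zero(s) on the left.
  11011110100  ->  keep [110111], discard [10100], prepend 00000
= 00000110111

Answer: 00000110111 (55)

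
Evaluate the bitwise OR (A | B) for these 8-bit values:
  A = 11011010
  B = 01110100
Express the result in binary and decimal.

Apply | to each column (1 where either bit is 1):
  11011010
| 01110100
----------
  11111110

Answer: 11111110 (254)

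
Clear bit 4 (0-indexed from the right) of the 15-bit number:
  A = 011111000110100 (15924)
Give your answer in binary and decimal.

Mask = ~(1 << 4) = 111111111101111
Bit 4 of A is 1, so AND-ing with the mask clears it to 0.
  011111000110100
& 111111111101111
-----------------
  011111000100100

Answer: 011111000100100 (15908)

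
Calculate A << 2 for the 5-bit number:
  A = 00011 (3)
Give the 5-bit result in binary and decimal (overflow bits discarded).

Shift left by 2: drop the top 2 bit(s), append 2 zero(s) on the right.
  00011  ->  discard [00], keep [011], append 00
= 01100

Answer: 01100 (12)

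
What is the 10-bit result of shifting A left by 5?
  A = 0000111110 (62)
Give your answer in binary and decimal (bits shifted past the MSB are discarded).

Shift left by 5: drop the top 5 bit(s), append 5 zero(s) on the right.
  0000111110  ->  discard [00001], keep [11110], append 00000
= 1111000000

Answer: 1111000000 (960)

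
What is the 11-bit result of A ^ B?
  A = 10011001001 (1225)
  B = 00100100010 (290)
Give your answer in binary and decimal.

Apply ^ to each column (1 where bits differ):
  10011001001
^ 00100100010
-------------
  10111101011

Answer: 10111101011 (1515)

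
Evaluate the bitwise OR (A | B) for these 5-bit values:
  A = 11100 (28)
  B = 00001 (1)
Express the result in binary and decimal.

Apply | to each column (1 where either bit is 1):
  11100
| 00001
-------
  11101

Answer: 11101 (29)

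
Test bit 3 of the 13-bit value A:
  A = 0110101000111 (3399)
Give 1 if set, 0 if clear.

Bit 3 is the 4th from the right.
  0110101000111
           ^
That bit is 0.

Answer: 0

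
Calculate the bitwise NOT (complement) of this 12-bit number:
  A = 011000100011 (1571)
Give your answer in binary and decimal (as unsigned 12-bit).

Flip each bit (0->1, 1->0):
  011000100011
  100111011100

Answer: 100111011100 (2524)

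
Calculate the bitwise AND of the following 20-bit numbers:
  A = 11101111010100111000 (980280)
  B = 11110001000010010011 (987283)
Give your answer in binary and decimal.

Apply & to each column (1 only where both bits are 1):
  11101111010100111000
& 11110001000010010011
----------------------
  11100001000000010000

Answer: 11100001000000010000 (921616)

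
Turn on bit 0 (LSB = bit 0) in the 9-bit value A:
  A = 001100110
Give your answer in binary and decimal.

Mask = 1 << 0 = 000000001
Bit 0 of A is 0, so OR-ing with the mask flips it to 1.
  001100110
| 000000001
-----------
  001100111

Answer: 001100111 (103)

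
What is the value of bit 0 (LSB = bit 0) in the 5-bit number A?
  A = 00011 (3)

Bit 0 is the 1st from the right.
  00011
      ^
That bit is 1.

Answer: 1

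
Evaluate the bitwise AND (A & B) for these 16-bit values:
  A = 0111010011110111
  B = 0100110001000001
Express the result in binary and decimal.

Apply & to each column (1 only where both bits are 1):
  0111010011110111
& 0100110001000001
------------------
  0100010001000001

Answer: 0100010001000001 (17473)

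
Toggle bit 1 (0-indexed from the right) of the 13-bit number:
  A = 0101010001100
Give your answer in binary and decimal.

Mask = 1 << 1 = 0000000000010
Bit 1 of A is 0; XOR with the mask flips it to 1.
  0101010001100
^ 0000000000010
---------------
  0101010001110

Answer: 0101010001110 (2702)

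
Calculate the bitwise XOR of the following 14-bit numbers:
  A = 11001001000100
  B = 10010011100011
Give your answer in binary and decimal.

Apply ^ to each column (1 where bits differ):
  11001001000100
^ 10010011100011
----------------
  01011010100111

Answer: 01011010100111 (5799)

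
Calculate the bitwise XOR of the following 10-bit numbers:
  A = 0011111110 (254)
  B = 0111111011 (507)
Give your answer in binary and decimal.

Apply ^ to each column (1 where bits differ):
  0011111110
^ 0111111011
------------
  0100000101

Answer: 0100000101 (261)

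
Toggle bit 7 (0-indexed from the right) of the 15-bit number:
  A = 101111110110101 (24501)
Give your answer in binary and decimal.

Mask = 1 << 7 = 000000010000000
Bit 7 of A is 1; XOR with the mask flips it to 0.
  101111110110101
^ 000000010000000
-----------------
  101111100110101

Answer: 101111100110101 (24373)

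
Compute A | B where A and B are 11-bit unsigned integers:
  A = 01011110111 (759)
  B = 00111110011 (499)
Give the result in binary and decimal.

Apply | to each column (1 where either bit is 1):
  01011110111
| 00111110011
-------------
  01111110111

Answer: 01111110111 (1015)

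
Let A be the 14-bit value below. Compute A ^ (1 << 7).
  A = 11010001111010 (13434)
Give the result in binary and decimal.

Mask = 1 << 7 = 00000010000000
Bit 7 of A is 0; XOR with the mask flips it to 1.
  11010001111010
^ 00000010000000
----------------
  11010011111010

Answer: 11010011111010 (13562)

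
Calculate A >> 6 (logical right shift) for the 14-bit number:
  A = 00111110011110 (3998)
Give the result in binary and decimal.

Logical shift right by 6: drop the bottom 6 bit(s), prepend 6 zero(s) on the left.
  00111110011110  ->  keep [00111110], discard [011110], prepend 000000
= 00000000111110

Answer: 00000000111110 (62)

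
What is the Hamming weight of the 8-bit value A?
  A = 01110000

01110000
1-bits at positions (from bit 0 = LSB): 4, 5, 6
Count = 3

Answer: 3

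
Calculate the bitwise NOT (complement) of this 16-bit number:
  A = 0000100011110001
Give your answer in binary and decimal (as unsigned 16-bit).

Flip each bit (0->1, 1->0):
  0000100011110001
  1111011100001110

Answer: 1111011100001110 (63246)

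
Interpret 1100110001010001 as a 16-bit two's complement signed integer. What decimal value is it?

MSB is 1, so the value is negative. Find the magnitude:
1. Invert bits:  0011001110101110
2. Add 1:        0011001110101111  = 13231
3. Apply sign:   -13231

Answer: -13231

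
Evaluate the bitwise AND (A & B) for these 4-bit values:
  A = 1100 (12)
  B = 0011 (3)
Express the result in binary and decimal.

Apply & to each column (1 only where both bits are 1):
  1100
& 0011
------
  0000

Answer: 0000 (0)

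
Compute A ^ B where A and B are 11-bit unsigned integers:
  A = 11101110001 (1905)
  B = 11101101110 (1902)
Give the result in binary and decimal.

Apply ^ to each column (1 where bits differ):
  11101110001
^ 11101101110
-------------
  00000011111

Answer: 00000011111 (31)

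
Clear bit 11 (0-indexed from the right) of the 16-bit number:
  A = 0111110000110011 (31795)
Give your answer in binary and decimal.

Mask = ~(1 << 11) = 1111011111111111
Bit 11 of A is 1, so AND-ing with the mask clears it to 0.
  0111110000110011
& 1111011111111111
------------------
  0111010000110011

Answer: 0111010000110011 (29747)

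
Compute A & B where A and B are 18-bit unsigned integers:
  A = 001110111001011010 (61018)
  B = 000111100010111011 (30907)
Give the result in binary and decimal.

Apply & to each column (1 only where both bits are 1):
  001110111001011010
& 000111100010111011
--------------------
  000110100000011010

Answer: 000110100000011010 (26650)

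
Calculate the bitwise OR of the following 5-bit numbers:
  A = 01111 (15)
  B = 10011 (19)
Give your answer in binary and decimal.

Apply | to each column (1 where either bit is 1):
  01111
| 10011
-------
  11111

Answer: 11111 (31)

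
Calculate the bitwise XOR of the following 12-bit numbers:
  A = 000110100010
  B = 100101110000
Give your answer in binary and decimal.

Apply ^ to each column (1 where bits differ):
  000110100010
^ 100101110000
--------------
  100011010010

Answer: 100011010010 (2258)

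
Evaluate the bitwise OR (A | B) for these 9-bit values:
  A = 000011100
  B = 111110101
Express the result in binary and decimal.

Apply | to each column (1 where either bit is 1):
  000011100
| 111110101
-----------
  111111101

Answer: 111111101 (509)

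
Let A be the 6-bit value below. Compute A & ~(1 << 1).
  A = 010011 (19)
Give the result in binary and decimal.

Mask = ~(1 << 1) = 111101
Bit 1 of A is 1, so AND-ing with the mask clears it to 0.
  010011
& 111101
--------
  010001

Answer: 010001 (17)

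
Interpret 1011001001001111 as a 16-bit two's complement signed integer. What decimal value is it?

MSB is 1, so the value is negative. Find the magnitude:
1. Invert bits:  0100110110110000
2. Add 1:        0100110110110001  = 19889
3. Apply sign:   -19889

Answer: -19889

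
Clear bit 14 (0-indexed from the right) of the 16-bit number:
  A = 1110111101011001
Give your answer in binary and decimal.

Mask = ~(1 << 14) = 1011111111111111
Bit 14 of A is 1, so AND-ing with the mask clears it to 0.
  1110111101011001
& 1011111111111111
------------------
  1010111101011001

Answer: 1010111101011001 (44889)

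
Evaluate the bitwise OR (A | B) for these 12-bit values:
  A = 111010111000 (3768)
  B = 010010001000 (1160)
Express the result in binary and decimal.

Apply | to each column (1 where either bit is 1):
  111010111000
| 010010001000
--------------
  111010111000

Answer: 111010111000 (3768)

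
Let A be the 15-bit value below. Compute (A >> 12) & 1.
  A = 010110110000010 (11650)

Bit 12 is the 13th from the right.
  010110110000010
    ^
That bit is 0.

Answer: 0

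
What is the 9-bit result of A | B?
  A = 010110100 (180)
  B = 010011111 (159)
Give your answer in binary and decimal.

Apply | to each column (1 where either bit is 1):
  010110100
| 010011111
-----------
  010111111

Answer: 010111111 (191)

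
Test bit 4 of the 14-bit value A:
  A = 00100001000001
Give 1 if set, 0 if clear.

Bit 4 is the 5th from the right.
  00100001000001
           ^
That bit is 0.

Answer: 0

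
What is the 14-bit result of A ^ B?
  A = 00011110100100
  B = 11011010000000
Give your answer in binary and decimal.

Apply ^ to each column (1 where bits differ):
  00011110100100
^ 11011010000000
----------------
  11000100100100

Answer: 11000100100100 (12580)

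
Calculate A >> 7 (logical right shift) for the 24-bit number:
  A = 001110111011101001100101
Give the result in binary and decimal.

Logical shift right by 7: drop the bottom 7 bit(s), prepend 7 zero(s) on the left.
  001110111011101001100101  ->  keep [00111011101110100], discard [1100101], prepend 0000000
= 000000000111011101110100

Answer: 000000000111011101110100 (30580)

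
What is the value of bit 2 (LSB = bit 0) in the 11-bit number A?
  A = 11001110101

Bit 2 is the 3rd from the right.
  11001110101
          ^
That bit is 1.

Answer: 1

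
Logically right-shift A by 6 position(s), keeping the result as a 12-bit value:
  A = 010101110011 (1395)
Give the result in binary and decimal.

Logical shift right by 6: drop the bottom 6 bit(s), prepend 6 zero(s) on the left.
  010101110011  ->  keep [010101], discard [110011], prepend 000000
= 000000010101

Answer: 000000010101 (21)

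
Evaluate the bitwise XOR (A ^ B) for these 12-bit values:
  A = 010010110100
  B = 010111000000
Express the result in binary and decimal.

Apply ^ to each column (1 where bits differ):
  010010110100
^ 010111000000
--------------
  000101110100

Answer: 000101110100 (372)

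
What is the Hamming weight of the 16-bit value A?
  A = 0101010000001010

0101010000001010
1-bits at positions (from bit 0 = LSB): 1, 3, 10, 12, 14
Count = 5

Answer: 5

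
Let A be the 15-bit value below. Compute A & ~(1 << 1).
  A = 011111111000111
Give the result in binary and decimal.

Mask = ~(1 << 1) = 111111111111101
Bit 1 of A is 1, so AND-ing with the mask clears it to 0.
  011111111000111
& 111111111111101
-----------------
  011111111000101

Answer: 011111111000101 (16325)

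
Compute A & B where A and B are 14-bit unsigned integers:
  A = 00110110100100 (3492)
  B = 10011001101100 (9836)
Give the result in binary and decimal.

Apply & to each column (1 only where both bits are 1):
  00110110100100
& 10011001101100
----------------
  00010000100100

Answer: 00010000100100 (1060)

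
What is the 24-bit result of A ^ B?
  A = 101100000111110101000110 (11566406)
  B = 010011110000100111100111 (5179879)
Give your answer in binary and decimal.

Apply ^ to each column (1 where bits differ):
  101100000111110101000110
^ 010011110000100111100111
--------------------------
  111111110111010010100001

Answer: 111111110111010010100001 (16741537)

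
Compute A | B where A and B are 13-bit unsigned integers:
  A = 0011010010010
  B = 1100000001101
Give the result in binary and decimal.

Apply | to each column (1 where either bit is 1):
  0011010010010
| 1100000001101
---------------
  1111010011111

Answer: 1111010011111 (7839)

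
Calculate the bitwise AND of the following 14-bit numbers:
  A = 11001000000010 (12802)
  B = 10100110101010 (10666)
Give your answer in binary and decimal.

Apply & to each column (1 only where both bits are 1):
  11001000000010
& 10100110101010
----------------
  10000000000010

Answer: 10000000000010 (8194)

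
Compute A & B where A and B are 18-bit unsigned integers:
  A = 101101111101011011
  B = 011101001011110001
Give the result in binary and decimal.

Apply & to each column (1 only where both bits are 1):
  101101111101011011
& 011101001011110001
--------------------
  001101001001010001

Answer: 001101001001010001 (53841)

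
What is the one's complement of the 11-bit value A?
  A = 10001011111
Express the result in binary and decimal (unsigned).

Flip each bit (0->1, 1->0):
  10001011111
  01110100000

Answer: 01110100000 (928)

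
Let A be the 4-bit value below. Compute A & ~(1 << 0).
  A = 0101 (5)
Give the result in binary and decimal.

Mask = ~(1 << 0) = 1110
Bit 0 of A is 1, so AND-ing with the mask clears it to 0.
  0101
& 1110
------
  0100

Answer: 0100 (4)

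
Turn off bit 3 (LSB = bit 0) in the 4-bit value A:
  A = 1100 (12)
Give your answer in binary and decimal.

Mask = ~(1 << 3) = 0111
Bit 3 of A is 1, so AND-ing with the mask clears it to 0.
  1100
& 0111
------
  0100

Answer: 0100 (4)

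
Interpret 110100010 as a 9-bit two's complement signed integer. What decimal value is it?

MSB is 1, so the value is negative. Find the magnitude:
1. Invert bits:  001011101
2. Add 1:        001011110  = 94
3. Apply sign:   -94

Answer: -94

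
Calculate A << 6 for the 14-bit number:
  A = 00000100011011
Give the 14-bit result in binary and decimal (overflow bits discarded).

Shift left by 6: drop the top 6 bit(s), append 6 zero(s) on the right.
  00000100011011  ->  discard [000001], keep [00011011], append 000000
= 00011011000000

Answer: 00011011000000 (1728)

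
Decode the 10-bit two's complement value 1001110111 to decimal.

MSB is 1, so the value is negative. Find the magnitude:
1. Invert bits:  0110001000
2. Add 1:        0110001001  = 393
3. Apply sign:   -393

Answer: -393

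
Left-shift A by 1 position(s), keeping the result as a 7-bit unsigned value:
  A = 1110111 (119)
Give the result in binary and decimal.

Shift left by 1: drop the top 1 bit(s), append 1 zero(s) on the right.
  1110111  ->  discard [1], keep [110111], append 0
= 1101110

Answer: 1101110 (110)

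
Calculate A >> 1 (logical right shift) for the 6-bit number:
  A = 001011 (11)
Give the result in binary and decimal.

Logical shift right by 1: drop the bottom 1 bit(s), prepend 1 zero(s) on the left.
  001011  ->  keep [00101], discard [1], prepend 0
= 000101

Answer: 000101 (5)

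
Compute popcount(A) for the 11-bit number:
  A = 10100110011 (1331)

10100110011
1-bits at positions (from bit 0 = LSB): 0, 1, 4, 5, 8, 10
Count = 6

Answer: 6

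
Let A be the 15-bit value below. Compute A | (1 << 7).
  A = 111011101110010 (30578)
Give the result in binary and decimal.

Mask = 1 << 7 = 000000010000000
Bit 7 of A is 0, so OR-ing with the mask flips it to 1.
  111011101110010
| 000000010000000
-----------------
  111011111110010

Answer: 111011111110010 (30706)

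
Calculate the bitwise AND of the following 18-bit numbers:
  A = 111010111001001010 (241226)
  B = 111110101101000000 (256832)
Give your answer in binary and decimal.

Apply & to each column (1 only where both bits are 1):
  111010111001001010
& 111110101101000000
--------------------
  111010101001000000

Answer: 111010101001000000 (240192)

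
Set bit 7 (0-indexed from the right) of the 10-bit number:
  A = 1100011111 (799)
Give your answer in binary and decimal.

Mask = 1 << 7 = 0010000000
Bit 7 of A is 0, so OR-ing with the mask flips it to 1.
  1100011111
| 0010000000
------------
  1110011111

Answer: 1110011111 (927)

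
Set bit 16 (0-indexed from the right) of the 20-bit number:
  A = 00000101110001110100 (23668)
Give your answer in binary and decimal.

Mask = 1 << 16 = 00010000000000000000
Bit 16 of A is 0, so OR-ing with the mask flips it to 1.
  00000101110001110100
| 00010000000000000000
----------------------
  00010101110001110100

Answer: 00010101110001110100 (89204)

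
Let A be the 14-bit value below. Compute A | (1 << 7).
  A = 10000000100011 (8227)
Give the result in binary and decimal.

Mask = 1 << 7 = 00000010000000
Bit 7 of A is 0, so OR-ing with the mask flips it to 1.
  10000000100011
| 00000010000000
----------------
  10000010100011

Answer: 10000010100011 (8355)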